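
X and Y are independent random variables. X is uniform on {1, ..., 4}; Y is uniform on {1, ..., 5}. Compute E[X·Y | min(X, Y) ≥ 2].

P(min(X, Y) ≥ 2) = 3/5.
Summing XY·P(x,y) over outcomes with min(X, Y) ≥ 2 gives 63/10.
E[X·Y | min(X, Y) ≥ 2] = (63/10) / (3/5) = 21/2.

21/2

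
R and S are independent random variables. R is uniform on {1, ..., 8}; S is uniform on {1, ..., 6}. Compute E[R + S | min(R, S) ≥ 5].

12

Outcomes with min(R, S) ≥ 5: (5,5), (5,6), (6,5), (6,6), (7,5), (7,6), (8,5), (8,6), each with probability 1/48.
E[R + S | min(R, S) ≥ 5] = (10 + 11 + 11 + 12 + 12 + 13 + 13 + 14) / 8 = 12.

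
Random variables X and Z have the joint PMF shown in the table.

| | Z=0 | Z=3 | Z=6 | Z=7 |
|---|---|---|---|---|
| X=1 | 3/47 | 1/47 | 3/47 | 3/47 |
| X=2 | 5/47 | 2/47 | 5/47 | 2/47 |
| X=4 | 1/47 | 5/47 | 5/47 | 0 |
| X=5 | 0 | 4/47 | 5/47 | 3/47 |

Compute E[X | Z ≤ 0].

17/9

P(Z ≤ 0) = 9/47.
Σ X·P over the event = 1·(3/47) + 2·(5/47) + 4·(1/47) = 17/47.
E[X | Z ≤ 0] = (17/47) / (9/47) = 17/9.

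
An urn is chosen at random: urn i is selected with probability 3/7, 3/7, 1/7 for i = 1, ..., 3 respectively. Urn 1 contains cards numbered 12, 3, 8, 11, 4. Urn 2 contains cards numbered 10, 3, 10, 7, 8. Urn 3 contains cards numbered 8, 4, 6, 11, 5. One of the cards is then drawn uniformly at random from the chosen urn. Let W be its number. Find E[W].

E[W | urn 1] = (12+3+8+11+4)/5 = 38/5.
E[W | urn 2] = (10+3+10+7+8)/5 = 38/5.
E[W | urn 3] = (8+4+6+11+5)/5 = 34/5.
E[W] = (3/7)·(38/5) + (3/7)·(38/5) + (1/7)·(34/5) = 262/35.

262/35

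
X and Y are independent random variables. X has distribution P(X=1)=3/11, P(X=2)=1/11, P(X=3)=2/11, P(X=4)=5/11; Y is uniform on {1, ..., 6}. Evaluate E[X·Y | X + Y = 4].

P(X + Y = 4) = 1/11.
Summing XY·P(x,y) over outcomes with X + Y = 4 gives 19/66.
E[X·Y | X + Y = 4] = (19/66) / (1/11) = 19/6.

19/6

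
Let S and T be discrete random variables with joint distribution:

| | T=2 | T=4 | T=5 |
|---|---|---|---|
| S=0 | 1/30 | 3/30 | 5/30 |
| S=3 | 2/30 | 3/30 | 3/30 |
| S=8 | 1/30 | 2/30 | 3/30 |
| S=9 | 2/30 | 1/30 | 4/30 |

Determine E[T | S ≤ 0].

13/3

P(S ≤ 0) = 3/10.
Σ T·P over the event = 2·(1/30) + 4·(3/30) + 5·(5/30) = 13/10.
E[T | S ≤ 0] = (13/10) / (3/10) = 13/3.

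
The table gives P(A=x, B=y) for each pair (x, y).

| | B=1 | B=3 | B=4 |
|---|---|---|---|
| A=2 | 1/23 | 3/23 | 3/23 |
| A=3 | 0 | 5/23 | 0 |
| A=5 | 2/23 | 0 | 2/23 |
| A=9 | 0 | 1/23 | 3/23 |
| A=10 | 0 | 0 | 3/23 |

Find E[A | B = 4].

P(B = 4) = 11/23.
Summing A·P(A=x,B=y) over the conditioning event gives 73/23.
E[A | B = 4] = (73/23) / (11/23) = 73/11.

73/11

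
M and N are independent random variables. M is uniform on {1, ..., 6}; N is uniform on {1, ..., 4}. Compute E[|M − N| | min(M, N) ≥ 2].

23/15

P(min(M, N) ≥ 2) = 5/8.
Summing |M−N|·P(x,y) over outcomes with min(M, N) ≥ 2 gives 23/24.
E[|M − N| | min(M, N) ≥ 2] = (23/24) / (5/8) = 23/15.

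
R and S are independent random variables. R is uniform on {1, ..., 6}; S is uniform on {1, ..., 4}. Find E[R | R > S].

P(R > S) = 7/12.
Summing R·P(x,y) over outcomes with R > S gives 8/3.
E[R | R > S] = (8/3) / (7/12) = 32/7.

32/7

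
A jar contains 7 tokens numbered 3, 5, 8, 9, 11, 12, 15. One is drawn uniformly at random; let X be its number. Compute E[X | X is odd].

P(X is odd) = 5/7.
Σ over the event: 3·1/7 + 5·1/7 + 9·1/7 + 11·1/7 + 15·1/7 = 43/7.
E[X | X is odd] = (43/7) / (5/7) = 43/5.

43/5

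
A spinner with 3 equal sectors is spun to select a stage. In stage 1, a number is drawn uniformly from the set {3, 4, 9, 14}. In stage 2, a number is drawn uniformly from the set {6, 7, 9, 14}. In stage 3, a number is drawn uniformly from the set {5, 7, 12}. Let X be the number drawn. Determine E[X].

E[X | stage 1] = (3+4+9+14)/4 = 15/2.
E[X | stage 2] = (6+7+9+14)/4 = 9.
E[X | stage 3] = (5+7+12)/3 = 8.
E[X] = (1/3)·(15/2) + (1/3)·(9) + (1/3)·(8) = 49/6.

49/6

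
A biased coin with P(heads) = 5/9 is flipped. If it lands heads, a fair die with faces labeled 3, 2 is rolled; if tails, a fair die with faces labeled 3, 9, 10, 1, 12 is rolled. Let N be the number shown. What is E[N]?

E[N | heads] = (3+2)/2 = 5/2.
E[N | tails] = (3+9+10+1+12)/5 = 7.
By the law of total expectation,
E[N] = (5/9)·(5/2) + (4/9)·(7) = 9/2.

9/2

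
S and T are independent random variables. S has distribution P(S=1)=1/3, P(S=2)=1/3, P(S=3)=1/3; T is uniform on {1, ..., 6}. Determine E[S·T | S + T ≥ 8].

15

P(S + T ≥ 8) = 1/6.
Summing ST·P(x,y) over outcomes with S + T ≥ 8 gives 5/2.
E[S·T | S + T ≥ 8] = (5/2) / (1/6) = 15.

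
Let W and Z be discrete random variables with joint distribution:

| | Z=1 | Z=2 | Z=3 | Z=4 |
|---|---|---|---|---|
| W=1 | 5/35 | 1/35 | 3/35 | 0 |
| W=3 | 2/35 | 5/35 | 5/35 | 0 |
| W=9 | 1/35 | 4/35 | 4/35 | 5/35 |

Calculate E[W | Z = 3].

9/2

P(Z = 3) = 12/35.
Σ W·P over the event = 1·(3/35) + 3·(5/35) + 9·(4/35) = 54/35.
E[W | Z = 3] = (54/35) / (12/35) = 9/2.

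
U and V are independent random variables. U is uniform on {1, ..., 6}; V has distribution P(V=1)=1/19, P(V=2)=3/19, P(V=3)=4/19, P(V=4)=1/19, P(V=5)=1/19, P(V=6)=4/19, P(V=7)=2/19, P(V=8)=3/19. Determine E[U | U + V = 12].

46/9

P(U + V = 12) = 3/38.
Summing U·P(x,y) over outcomes with U + V = 12 gives 23/57.
E[U | U + V = 12] = (23/57) / (3/38) = 46/9.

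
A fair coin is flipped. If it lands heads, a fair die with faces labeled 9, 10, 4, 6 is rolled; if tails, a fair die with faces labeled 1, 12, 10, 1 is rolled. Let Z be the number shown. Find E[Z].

53/8

E[Z | heads] = (9+10+4+6)/4 = 29/4.
E[Z | tails] = (1+12+10+1)/4 = 6.
By the law of total expectation,
E[Z] = (1/2)·(29/4) + (1/2)·(6) = 53/8.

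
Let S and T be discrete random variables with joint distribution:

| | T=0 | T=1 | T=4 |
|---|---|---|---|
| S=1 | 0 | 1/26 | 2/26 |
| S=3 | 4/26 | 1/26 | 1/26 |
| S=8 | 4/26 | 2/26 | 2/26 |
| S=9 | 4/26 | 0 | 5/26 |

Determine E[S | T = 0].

P(T = 0) = 6/13.
Σ S·P over the event = 3·(4/26) + 8·(4/26) + 9·(4/26) = 40/13.
E[S | T = 0] = (40/13) / (6/13) = 20/3.

20/3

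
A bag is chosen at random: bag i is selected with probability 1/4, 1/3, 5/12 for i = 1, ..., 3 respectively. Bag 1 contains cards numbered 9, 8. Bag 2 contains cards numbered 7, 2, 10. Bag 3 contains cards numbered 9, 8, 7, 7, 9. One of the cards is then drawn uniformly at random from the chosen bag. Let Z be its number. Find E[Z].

E[Z | bag 1] = (9+8)/2 = 17/2.
E[Z | bag 2] = (7+2+10)/3 = 19/3.
E[Z | bag 3] = (9+8+7+7+9)/5 = 8.
E[Z] = (1/4)·(17/2) + (1/3)·(19/3) + (5/12)·(8) = 545/72.

545/72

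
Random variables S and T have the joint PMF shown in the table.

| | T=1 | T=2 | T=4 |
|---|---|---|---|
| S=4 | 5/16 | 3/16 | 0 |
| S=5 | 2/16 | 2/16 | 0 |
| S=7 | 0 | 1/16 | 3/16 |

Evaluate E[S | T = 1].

30/7

P(T = 1) = 7/16.
Σ S·P over the event = 4·(5/16) + 5·(2/16) = 15/8.
E[S | T = 1] = (15/8) / (7/16) = 30/7.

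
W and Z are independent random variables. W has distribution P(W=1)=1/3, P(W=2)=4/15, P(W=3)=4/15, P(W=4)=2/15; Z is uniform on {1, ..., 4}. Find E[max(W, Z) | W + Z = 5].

52/15

P(W + Z = 5) = 1/4.
Summing max(W,Z)·P(x,y) over outcomes with W + Z = 5 gives 13/15.
E[max(W, Z) | W + Z = 5] = (13/15) / (1/4) = 52/15.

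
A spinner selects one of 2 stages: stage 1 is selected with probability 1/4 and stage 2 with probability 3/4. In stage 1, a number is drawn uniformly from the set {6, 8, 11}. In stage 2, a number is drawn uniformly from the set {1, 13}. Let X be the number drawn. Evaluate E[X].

22/3

E[X | stage 1] = (6+8+11)/3 = 25/3.
E[X | stage 2] = (1+13)/2 = 7.
E[X] = (1/4)·(25/3) + (3/4)·(7) = 22/3.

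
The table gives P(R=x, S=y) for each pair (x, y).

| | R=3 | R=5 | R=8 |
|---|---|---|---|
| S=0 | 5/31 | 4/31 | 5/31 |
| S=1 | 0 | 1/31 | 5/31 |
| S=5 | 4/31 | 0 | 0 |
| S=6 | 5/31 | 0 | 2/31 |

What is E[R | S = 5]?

P(S = 5) = 4/31.
Σ R·P over the event = 3·(4/31) = 12/31.
E[R | S = 5] = (12/31) / (4/31) = 3.

3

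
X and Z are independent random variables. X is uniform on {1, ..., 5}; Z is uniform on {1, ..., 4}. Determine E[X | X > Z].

Outcomes with X > Z: (2,1), (3,1), (3,2), (4,1), (4,2), (4,3), (5,1), (5,2), (5,3), (5,4), each with probability 1/20.
E[X | X > Z] = (2 + 3 + 3 + 4 + 4 + 4 + 5 + 5 + 5 + 5) / 10 = 4.

4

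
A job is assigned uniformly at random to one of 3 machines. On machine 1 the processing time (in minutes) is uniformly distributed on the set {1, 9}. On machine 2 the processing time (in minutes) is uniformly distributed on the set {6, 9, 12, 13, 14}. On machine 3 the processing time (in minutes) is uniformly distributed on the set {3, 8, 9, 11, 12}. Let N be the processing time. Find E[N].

E[N | machine 1] = (1+9)/2 = 5.
E[N | machine 2] = (6+9+12+13+14)/5 = 54/5.
E[N | machine 3] = (3+8+9+11+12)/5 = 43/5.
E[N] = (1/3)·(5) + (1/3)·(54/5) + (1/3)·(43/5) = 122/15.

122/15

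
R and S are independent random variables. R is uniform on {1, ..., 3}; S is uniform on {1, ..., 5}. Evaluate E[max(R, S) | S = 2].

P(S = 2) = 1/5.
Summing max(R,S)·P(x,y) over outcomes with S = 2 gives 7/15.
E[max(R, S) | S = 2] = (7/15) / (1/5) = 7/3.

7/3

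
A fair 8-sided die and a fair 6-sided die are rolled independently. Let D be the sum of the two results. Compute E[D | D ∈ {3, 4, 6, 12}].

P(D ∈ {3, 4, 6, 12}) = 13/48.
Σ over the event: 3·1/24 + 4·1/16 + 6·5/48 + 12·1/16 = 7/4.
E[D | D ∈ {3, 4, 6, 12}] = (7/4) / (13/48) = 84/13.

84/13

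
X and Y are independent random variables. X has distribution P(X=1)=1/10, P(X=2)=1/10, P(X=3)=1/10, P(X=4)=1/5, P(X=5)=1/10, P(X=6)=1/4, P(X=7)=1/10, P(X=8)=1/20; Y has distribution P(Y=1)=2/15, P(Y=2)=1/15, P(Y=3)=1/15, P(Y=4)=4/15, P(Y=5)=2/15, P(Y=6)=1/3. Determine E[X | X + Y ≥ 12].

P(X + Y ≥ 12) = 1/6.
Summing X·P(x,y) over outcomes with X + Y ≥ 12 gives 28/25.
E[X | X + Y ≥ 12] = (28/25) / (1/6) = 168/25.

168/25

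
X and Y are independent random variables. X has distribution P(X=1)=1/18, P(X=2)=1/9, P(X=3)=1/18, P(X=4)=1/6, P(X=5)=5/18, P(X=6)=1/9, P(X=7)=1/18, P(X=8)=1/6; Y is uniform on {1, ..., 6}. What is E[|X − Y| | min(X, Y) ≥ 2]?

35/17

P(min(X, Y) ≥ 2) = 85/108.
Summing |X−Y|·P(x,y) over outcomes with min(X, Y) ≥ 2 gives 175/108.
E[|X − Y| | min(X, Y) ≥ 2] = (175/108) / (85/108) = 35/17.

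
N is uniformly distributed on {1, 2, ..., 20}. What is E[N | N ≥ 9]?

29/2

Given N ≥ 9, N is equally likely to be any of {9, 10, 11, 12, 13, 14, 15, 16, 17, 18, 19, 20}.
E[N | N ≥ 9] = (9 + 10 + 11 + 12 + 13 + 14 + 15 + 16 + 17 + 18 + 19 + 20) / 12 = 29/2.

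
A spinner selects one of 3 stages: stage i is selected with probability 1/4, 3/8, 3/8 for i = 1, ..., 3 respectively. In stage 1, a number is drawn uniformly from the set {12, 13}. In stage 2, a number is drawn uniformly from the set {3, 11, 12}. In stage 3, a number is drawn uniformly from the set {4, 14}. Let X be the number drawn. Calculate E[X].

E[X | stage 1] = (12+13)/2 = 25/2.
E[X | stage 2] = (3+11+12)/3 = 26/3.
E[X | stage 3] = (4+14)/2 = 9.
E[X] = (1/4)·(25/2) + (3/8)·(26/3) + (3/8)·(9) = 39/4.

39/4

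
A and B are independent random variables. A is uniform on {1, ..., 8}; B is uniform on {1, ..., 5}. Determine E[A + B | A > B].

P(A > B) = 5/8.
Summing (A+B)·P(x,y) over outcomes with A > B gives 21/4.
E[A + B | A > B] = (21/4) / (5/8) = 42/5.

42/5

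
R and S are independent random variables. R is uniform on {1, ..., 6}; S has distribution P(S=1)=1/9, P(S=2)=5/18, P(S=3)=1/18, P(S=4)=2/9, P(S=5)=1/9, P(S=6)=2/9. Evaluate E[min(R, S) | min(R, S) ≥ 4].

68/15

P(min(R, S) ≥ 4) = 5/18.
Summing min(R,S)·P(x,y) over outcomes with min(R, S) ≥ 4 gives 34/27.
E[min(R, S) | min(R, S) ≥ 4] = (34/27) / (5/18) = 68/15.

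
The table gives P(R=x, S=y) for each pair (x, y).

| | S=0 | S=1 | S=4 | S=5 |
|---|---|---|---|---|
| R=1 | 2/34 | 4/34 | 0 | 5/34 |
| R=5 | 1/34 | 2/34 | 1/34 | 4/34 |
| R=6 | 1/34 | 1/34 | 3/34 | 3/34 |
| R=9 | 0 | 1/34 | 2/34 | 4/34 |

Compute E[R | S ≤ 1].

P(S ≤ 1) = 6/17.
Σ R·P over the event = 1·(2/34) + 1·(4/34) + 5·(1/34) + 5·(2/34) + 6·(1/34) + 6·(1/34) + 9·(1/34) = 21/17.
E[R | S ≤ 1] = (21/17) / (6/17) = 7/2.

7/2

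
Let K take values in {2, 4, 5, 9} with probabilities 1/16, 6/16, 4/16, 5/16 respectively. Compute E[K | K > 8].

9

P(K > 8) = 5/16.
Σ over the event: 9·5/16 = 45/16.
E[K | K > 8] = (45/16) / (5/16) = 9.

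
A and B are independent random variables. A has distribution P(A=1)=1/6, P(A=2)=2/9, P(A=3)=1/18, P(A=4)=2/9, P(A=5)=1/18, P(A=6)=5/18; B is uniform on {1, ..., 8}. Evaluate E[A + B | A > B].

348/47

P(A > B) = 47/144.
Summing (A+B)·P(x,y) over outcomes with A > B gives 29/12.
E[A + B | A > B] = (29/12) / (47/144) = 348/47.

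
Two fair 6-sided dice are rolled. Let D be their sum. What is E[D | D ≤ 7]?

P(D ≤ 7) = 7/12.
Σ over the event: 2·1/36 + 3·1/18 + 4·1/12 + 5·1/9 + 6·5/36 + 7·1/6 = 28/9.
E[D | D ≤ 7] = (28/9) / (7/12) = 16/3.

16/3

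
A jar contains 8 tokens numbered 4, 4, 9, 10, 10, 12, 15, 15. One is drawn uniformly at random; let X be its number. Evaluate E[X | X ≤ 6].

4

P(X ≤ 6) = 1/4.
Σ over the event: 4·1/4 = 1.
E[X | X ≤ 6] = (1) / (1/4) = 4.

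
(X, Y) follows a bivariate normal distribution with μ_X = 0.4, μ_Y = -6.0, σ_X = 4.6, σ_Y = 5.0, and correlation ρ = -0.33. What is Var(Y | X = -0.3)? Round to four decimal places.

Var(Y | X=x) = (1 − ρ²)·σ_Y².
Var(Y | X=-0.3) = (5.0)²·(1 − (-0.33)²) = 25·0.8911 = 22.2775.

22.2775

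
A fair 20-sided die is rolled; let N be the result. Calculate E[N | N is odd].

Given N is odd, N is equally likely to be any of {1, 3, 5, 7, 9, 11, 13, 15, 17, 19}.
E[N | N is odd] = (1 + 3 + 5 + 7 + 9 + 11 + 13 + 15 + 17 + 19) / 10 = 10.

10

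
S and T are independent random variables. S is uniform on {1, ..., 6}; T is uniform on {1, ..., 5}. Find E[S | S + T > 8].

Outcomes with S + T > 8: (4,5), (5,4), (5,5), (6,3), (6,4), (6,5), each with probability 1/30.
E[S | S + T > 8] = (4 + 5 + 5 + 6 + 6 + 6) / 6 = 16/3.

16/3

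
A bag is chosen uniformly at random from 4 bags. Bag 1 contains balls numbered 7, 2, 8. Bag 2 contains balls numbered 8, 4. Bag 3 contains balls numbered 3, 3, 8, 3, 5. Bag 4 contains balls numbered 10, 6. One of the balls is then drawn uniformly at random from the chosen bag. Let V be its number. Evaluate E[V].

361/60

E[V | bag 1] = (7+2+8)/3 = 17/3.
E[V | bag 2] = (8+4)/2 = 6.
E[V | bag 3] = (3+3+8+3+5)/5 = 22/5.
E[V | bag 4] = (10+6)/2 = 8.
E[V] = (1/4)·(17/3) + (1/4)·(6) + (1/4)·(22/5) + (1/4)·(8) = 361/60.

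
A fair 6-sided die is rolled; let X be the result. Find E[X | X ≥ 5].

Given X ≥ 5, X is equally likely to be any of {5, 6}.
E[X | X ≥ 5] = (5 + 6) / 2 = 11/2.

11/2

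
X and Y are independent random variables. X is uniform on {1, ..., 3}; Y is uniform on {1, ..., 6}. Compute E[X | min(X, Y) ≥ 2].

5/2

P(min(X, Y) ≥ 2) = 5/9.
Summing X·P(x,y) over outcomes with min(X, Y) ≥ 2 gives 25/18.
E[X | min(X, Y) ≥ 2] = (25/18) / (5/9) = 5/2.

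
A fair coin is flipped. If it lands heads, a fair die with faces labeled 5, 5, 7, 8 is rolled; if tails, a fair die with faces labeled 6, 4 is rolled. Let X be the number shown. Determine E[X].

E[X | heads] = (5+5+7+8)/4 = 25/4.
E[X | tails] = (6+4)/2 = 5.
By the law of total expectation,
E[X] = (1/2)·(25/4) + (1/2)·(5) = 45/8.

45/8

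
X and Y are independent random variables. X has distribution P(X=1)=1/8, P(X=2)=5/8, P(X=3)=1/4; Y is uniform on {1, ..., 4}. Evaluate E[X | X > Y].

P(X > Y) = 9/32.
Summing X·P(x,y) over outcomes with X > Y gives 11/16.
E[X | X > Y] = (11/16) / (9/32) = 22/9.

22/9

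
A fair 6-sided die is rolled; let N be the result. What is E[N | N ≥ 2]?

4

Given N ≥ 2, N is equally likely to be any of {2, 3, 4, 5, 6}.
E[N | N ≥ 2] = (2 + 3 + 4 + 5 + 6) / 5 = 4.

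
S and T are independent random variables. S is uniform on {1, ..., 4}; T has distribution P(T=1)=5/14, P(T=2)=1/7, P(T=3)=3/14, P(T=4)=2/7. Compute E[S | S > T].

P(S > T) = 11/28.
Summing S·P(x,y) over outcomes with S > T gives 71/56.
E[S | S > T] = (71/56) / (11/28) = 71/22.

71/22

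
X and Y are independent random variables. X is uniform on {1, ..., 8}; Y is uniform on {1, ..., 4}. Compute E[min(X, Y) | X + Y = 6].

2

Outcomes with X + Y = 6: (2,4), (3,3), (4,2), (5,1), each with probability 1/32.
E[min(X, Y) | X + Y = 6] = (2 + 3 + 2 + 1) / 4 = 2.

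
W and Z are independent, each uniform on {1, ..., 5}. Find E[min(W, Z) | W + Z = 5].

3/2

P(W + Z = 5) = 4/25.
Summing min(W,Z)·P(x,y) over outcomes with W + Z = 5 gives 6/25.
E[min(W, Z) | W + Z = 5] = (6/25) / (4/25) = 3/2.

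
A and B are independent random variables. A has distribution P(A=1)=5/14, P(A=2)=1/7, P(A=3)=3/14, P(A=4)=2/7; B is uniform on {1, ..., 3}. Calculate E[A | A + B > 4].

7/2

P(A + B > 4) = 10/21.
Summing A·P(x,y) over outcomes with A + B > 4 gives 5/3.
E[A | A + B > 4] = (5/3) / (10/21) = 7/2.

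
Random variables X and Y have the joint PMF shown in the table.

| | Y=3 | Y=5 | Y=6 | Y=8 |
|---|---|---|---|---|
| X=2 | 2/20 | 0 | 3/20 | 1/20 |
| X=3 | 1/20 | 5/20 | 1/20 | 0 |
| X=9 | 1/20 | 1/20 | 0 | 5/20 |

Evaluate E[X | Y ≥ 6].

28/5

P(Y ≥ 6) = 1/2.
Σ X·P over the event = 2·(3/20) + 2·(1/20) + 3·(1/20) + 9·(5/20) = 14/5.
E[X | Y ≥ 6] = (14/5) / (1/2) = 28/5.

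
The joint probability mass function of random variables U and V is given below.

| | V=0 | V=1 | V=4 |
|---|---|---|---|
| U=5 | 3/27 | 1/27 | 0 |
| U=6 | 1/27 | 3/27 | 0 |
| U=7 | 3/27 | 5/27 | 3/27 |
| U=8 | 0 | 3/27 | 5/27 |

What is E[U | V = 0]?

P(V = 0) = 7/27.
Σ U·P over the event = 5·(3/27) + 6·(1/27) + 7·(3/27) = 14/9.
E[U | V = 0] = (14/9) / (7/27) = 6.

6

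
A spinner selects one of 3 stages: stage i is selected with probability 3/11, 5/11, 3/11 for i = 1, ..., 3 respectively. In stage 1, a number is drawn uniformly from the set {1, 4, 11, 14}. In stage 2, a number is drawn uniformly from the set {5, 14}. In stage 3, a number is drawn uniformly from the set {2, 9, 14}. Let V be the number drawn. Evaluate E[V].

95/11

E[V | stage 1] = (1+4+11+14)/4 = 15/2.
E[V | stage 2] = (5+14)/2 = 19/2.
E[V | stage 3] = (2+9+14)/3 = 25/3.
E[V] = (3/11)·(15/2) + (5/11)·(19/2) + (3/11)·(25/3) = 95/11.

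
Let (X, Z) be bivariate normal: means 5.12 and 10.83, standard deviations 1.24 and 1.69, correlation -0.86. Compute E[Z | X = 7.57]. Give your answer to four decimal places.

7.9584

For a bivariate normal, E[Z | X=x] = μ_Z + ρ·(σ_Z/σ_X)·(x − μ_X).
E[Z | X=7.57] = 10.83 + (-0.86)·(1.69/1.24)·(7.57 − (5.12)) = 10.83 + (-1.1721)·(2.45) = 7.9584.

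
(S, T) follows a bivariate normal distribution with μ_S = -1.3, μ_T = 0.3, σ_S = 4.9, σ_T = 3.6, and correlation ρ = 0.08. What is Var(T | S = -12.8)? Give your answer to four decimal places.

12.8771

For a bivariate normal, Var(T | S=x) = σ_T²(1 − ρ²).
Var(T | S=-12.8) = (3.6)²·(1 − (0.08)²) = 12.96·0.9936 = 12.8771.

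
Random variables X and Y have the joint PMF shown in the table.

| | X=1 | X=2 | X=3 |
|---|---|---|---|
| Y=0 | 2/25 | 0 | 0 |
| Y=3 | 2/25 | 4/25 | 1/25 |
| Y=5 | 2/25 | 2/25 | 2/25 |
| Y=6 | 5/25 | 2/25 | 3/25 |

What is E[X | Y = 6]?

9/5

P(Y = 6) = 2/5.
Σ X·P over the event = 1·(5/25) + 2·(2/25) + 3·(3/25) = 18/25.
E[X | Y = 6] = (18/25) / (2/5) = 9/5.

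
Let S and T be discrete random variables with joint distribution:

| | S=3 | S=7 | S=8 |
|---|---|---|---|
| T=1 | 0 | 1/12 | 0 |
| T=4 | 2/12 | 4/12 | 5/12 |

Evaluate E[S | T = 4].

P(T = 4) = 11/12.
Σ S·P over the event = 3·(2/12) + 7·(4/12) + 8·(5/12) = 37/6.
E[S | T = 4] = (37/6) / (11/12) = 74/11.

74/11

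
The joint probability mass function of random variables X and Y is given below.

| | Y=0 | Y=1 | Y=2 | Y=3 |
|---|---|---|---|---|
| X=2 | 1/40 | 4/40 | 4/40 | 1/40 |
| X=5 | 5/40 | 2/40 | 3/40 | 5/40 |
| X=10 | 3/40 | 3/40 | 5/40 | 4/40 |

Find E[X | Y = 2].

P(Y = 2) = 3/10.
Summing X·P(X=x,Y=y) over the conditioning event gives 73/40.
E[X | Y = 2] = (73/40) / (3/10) = 73/12.

73/12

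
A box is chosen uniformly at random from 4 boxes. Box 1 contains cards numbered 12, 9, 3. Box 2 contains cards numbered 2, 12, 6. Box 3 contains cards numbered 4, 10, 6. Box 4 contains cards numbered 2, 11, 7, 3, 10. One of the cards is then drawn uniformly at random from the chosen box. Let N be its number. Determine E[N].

419/60

E[N | box 1] = (12+9+3)/3 = 8.
E[N | box 2] = (2+12+6)/3 = 20/3.
E[N | box 3] = (4+10+6)/3 = 20/3.
E[N | box 4] = (2+11+7+3+10)/5 = 33/5.
E[N] = (1/4)·(8) + (1/4)·(20/3) + (1/4)·(20/3) + (1/4)·(33/5) = 419/60.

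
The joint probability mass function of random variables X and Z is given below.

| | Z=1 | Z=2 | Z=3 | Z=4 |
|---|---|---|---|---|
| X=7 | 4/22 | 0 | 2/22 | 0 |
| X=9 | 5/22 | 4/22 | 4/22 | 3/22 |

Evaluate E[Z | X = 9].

P(X = 9) = 8/11.
Σ Z·P over the event = 1·(5/22) + 2·(4/22) + 3·(4/22) + 4·(3/22) = 37/22.
E[Z | X = 9] = (37/22) / (8/11) = 37/16.

37/16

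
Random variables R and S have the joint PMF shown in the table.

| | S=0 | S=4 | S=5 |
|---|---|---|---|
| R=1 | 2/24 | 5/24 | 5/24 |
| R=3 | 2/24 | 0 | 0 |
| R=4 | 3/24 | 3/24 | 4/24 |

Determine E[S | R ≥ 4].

P(R ≥ 4) = 5/12.
Σ S·P over the event = 0·(3/24) + 4·(3/24) + 5·(4/24) = 4/3.
E[S | R ≥ 4] = (4/3) / (5/12) = 16/5.

16/5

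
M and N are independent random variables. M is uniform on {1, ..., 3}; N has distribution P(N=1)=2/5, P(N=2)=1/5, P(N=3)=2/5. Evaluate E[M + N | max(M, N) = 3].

43/9

P(max(M, N) = 3) = 3/5.
Summing (M+N)·P(x,y) over outcomes with max(M, N) = 3 gives 43/15.
E[M + N | max(M, N) = 3] = (43/15) / (3/5) = 43/9.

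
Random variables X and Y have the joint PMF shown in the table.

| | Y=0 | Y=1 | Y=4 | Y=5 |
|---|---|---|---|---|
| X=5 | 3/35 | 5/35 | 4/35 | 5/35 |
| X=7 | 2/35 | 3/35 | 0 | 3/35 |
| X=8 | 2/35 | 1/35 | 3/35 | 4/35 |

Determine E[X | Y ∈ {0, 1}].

99/16

P(Y ∈ {0, 1}) = 16/35.
Σ X·P over the event = 5·(3/35) + 5·(5/35) + 7·(2/35) + 7·(3/35) + 8·(2/35) + 8·(1/35) = 99/35.
E[X | Y ∈ {0, 1}] = (99/35) / (16/35) = 99/16.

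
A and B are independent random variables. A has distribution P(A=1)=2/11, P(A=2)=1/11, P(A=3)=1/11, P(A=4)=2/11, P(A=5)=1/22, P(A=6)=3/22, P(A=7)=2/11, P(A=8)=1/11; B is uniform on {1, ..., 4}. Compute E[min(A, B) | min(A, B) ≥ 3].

P(min(A, B) ≥ 3) = 4/11.
Summing min(A,B)·P(x,y) over outcomes with min(A, B) ≥ 3 gives 5/4.
E[min(A, B) | min(A, B) ≥ 3] = (5/4) / (4/11) = 55/16.

55/16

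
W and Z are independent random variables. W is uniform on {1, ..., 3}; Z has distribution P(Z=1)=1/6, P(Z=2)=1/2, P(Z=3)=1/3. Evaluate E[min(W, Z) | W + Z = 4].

P(W + Z = 4) = 1/3.
Summing min(W,Z)·P(x,y) over outcomes with W + Z = 4 gives 1/2.
E[min(W, Z) | W + Z = 4] = (1/2) / (1/3) = 3/2.

3/2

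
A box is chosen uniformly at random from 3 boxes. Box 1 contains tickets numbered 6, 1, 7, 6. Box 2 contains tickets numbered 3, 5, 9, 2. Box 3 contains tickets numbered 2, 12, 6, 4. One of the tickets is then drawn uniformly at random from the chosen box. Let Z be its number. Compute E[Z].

E[Z | box 1] = (6+1+7+6)/4 = 5.
E[Z | box 2] = (3+5+9+2)/4 = 19/4.
E[Z | box 3] = (2+12+6+4)/4 = 6.
By the law of total expectation,
E[Z] = (1/3)·(5) + (1/3)·(19/4) + (1/3)·(6) = 21/4.

21/4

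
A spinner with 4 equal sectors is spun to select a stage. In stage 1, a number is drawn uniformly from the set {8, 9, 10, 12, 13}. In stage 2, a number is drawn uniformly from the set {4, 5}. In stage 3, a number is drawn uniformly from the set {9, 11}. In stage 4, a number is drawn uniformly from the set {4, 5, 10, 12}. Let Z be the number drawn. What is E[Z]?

653/80

E[Z | stage 1] = (8+9+10+12+13)/5 = 52/5.
E[Z | stage 2] = (4+5)/2 = 9/2.
E[Z | stage 3] = (9+11)/2 = 10.
E[Z | stage 4] = (4+5+10+12)/4 = 31/4.
By the law of total expectation,
E[Z] = (1/4)·(52/5) + (1/4)·(9/2) + (1/4)·(10) + (1/4)·(31/4) = 653/80.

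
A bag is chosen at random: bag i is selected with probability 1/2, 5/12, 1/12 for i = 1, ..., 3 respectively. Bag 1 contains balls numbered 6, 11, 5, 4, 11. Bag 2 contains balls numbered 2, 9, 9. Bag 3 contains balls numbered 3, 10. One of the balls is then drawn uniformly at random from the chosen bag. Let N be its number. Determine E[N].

E[N | bag 1] = (6+11+5+4+11)/5 = 37/5.
E[N | bag 2] = (2+9+9)/3 = 20/3.
E[N | bag 3] = (3+10)/2 = 13/2.
By the law of total expectation,
E[N] = (1/2)·(37/5) + (5/12)·(20/3) + (1/12)·(13/2) = 2527/360.

2527/360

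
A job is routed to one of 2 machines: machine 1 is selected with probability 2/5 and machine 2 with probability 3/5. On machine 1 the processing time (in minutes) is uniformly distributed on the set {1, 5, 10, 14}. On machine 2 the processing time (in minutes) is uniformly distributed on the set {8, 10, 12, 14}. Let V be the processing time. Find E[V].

48/5

E[V | machine 1] = (1+5+10+14)/4 = 15/2.
E[V | machine 2] = (8+10+12+14)/4 = 11.
By the law of total expectation,
E[V] = (2/5)·(15/2) + (3/5)·(11) = 48/5.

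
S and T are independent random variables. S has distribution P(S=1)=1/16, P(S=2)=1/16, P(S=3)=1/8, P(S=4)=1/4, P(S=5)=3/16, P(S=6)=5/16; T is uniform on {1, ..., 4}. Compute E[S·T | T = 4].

35/2

P(T = 4) = 1/4.
Summing ST·P(x,y) over outcomes with T = 4 gives 35/8.
E[S·T | T = 4] = (35/8) / (1/4) = 35/2.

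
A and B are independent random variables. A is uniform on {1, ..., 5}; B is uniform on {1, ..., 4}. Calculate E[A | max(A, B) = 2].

Outcomes with max(A, B) = 2: (1,2), (2,1), (2,2), each with probability 1/20.
E[A | max(A, B) = 2] = (1 + 2 + 2) / 3 = 5/3.

5/3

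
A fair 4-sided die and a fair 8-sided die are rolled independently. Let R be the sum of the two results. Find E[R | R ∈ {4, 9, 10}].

P(R ∈ {4, 9, 10}) = 5/16.
Σ over the event: 4·3/32 + 9·1/8 + 10·3/32 = 39/16.
E[R | R ∈ {4, 9, 10}] = (39/16) / (5/16) = 39/5.

39/5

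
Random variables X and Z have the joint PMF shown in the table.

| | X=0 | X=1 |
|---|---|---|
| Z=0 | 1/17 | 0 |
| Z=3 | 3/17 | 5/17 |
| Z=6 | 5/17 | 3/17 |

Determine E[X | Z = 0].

0

P(Z = 0) = 1/17.
Summing X·P(X=x,Z=y) over the conditioning event gives 0.
E[X | Z = 0] = (0) / (1/17) = 0.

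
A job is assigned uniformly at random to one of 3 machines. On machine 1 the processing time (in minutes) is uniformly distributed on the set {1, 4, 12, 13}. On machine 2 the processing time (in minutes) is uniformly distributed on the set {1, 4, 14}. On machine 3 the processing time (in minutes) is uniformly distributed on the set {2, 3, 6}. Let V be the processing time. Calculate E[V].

E[V | machine 1] = (1+4+12+13)/4 = 15/2.
E[V | machine 2] = (1+4+14)/3 = 19/3.
E[V | machine 3] = (2+3+6)/3 = 11/3.
By the law of total expectation,
E[V] = (1/3)·(15/2) + (1/3)·(19/3) + (1/3)·(11/3) = 35/6.

35/6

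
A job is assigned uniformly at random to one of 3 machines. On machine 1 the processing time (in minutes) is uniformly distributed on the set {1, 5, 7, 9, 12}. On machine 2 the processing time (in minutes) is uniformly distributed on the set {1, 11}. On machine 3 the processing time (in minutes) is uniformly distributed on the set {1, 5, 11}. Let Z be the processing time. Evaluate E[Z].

E[Z | machine 1] = (1+5+7+9+12)/5 = 34/5.
E[Z | machine 2] = (1+11)/2 = 6.
E[Z | machine 3] = (1+5+11)/3 = 17/3.
E[Z] = (1/3)·(34/5) + (1/3)·(6) + (1/3)·(17/3) = 277/45.

277/45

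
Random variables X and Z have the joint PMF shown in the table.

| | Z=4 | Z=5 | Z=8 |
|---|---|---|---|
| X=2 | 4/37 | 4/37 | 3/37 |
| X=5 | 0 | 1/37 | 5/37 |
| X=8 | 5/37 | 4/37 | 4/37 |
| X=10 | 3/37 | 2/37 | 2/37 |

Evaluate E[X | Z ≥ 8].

83/14

P(Z ≥ 8) = 14/37.
Σ X·P over the event = 2·(3/37) + 5·(5/37) + 8·(4/37) + 10·(2/37) = 83/37.
E[X | Z ≥ 8] = (83/37) / (14/37) = 83/14.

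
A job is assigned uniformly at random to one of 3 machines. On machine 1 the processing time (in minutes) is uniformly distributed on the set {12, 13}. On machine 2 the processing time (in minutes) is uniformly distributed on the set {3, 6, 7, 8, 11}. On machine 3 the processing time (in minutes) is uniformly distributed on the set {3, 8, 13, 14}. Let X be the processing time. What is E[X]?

29/3

E[X | machine 1] = (12+13)/2 = 25/2.
E[X | machine 2] = (3+6+7+8+11)/5 = 7.
E[X | machine 3] = (3+8+13+14)/4 = 19/2.
E[X] = (1/3)·(25/2) + (1/3)·(7) + (1/3)·(19/2) = 29/3.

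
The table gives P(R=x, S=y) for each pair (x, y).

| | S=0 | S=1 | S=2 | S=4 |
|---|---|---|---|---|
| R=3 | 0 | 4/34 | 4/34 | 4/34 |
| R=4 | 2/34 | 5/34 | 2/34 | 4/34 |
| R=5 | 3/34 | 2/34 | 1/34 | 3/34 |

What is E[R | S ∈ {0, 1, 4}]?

4

P(S ∈ {0, 1, 4}) = 27/34.
Σ R·P over the event = 3·(4/34) + 3·(4/34) + 4·(2/34) + 4·(5/34) + 4·(4/34) + 5·(3/34) + 5·(2/34) + 5·(3/34) = 54/17.
E[R | S ∈ {0, 1, 4}] = (54/17) / (27/34) = 4.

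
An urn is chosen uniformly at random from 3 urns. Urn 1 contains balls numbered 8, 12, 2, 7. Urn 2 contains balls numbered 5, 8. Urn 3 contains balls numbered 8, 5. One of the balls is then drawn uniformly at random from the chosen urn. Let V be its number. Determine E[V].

27/4

E[V | urn 1] = (8+12+2+7)/4 = 29/4.
E[V | urn 2] = (5+8)/2 = 13/2.
E[V | urn 3] = (8+5)/2 = 13/2.
E[V] = (1/3)·(29/4) + (1/3)·(13/2) + (1/3)·(13/2) = 27/4.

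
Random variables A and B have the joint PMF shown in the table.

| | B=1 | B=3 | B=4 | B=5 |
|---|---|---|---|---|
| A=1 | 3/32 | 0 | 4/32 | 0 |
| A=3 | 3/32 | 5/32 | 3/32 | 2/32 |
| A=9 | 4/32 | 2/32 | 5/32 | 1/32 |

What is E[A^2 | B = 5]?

P(B = 5) = 3/32.
Σ A^2·P over the event = 9·(2/32) + 81·(1/32) = 99/32.
E[A^2 | B = 5] = (99/32) / (3/32) = 33.

33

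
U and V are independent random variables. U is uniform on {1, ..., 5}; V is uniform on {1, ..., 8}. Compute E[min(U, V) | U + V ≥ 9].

18/5

P(U + V ≥ 9) = 3/8.
Summing min(U,V)·P(x,y) over outcomes with U + V ≥ 9 gives 27/20.
E[min(U, V) | U + V ≥ 9] = (27/20) / (3/8) = 18/5.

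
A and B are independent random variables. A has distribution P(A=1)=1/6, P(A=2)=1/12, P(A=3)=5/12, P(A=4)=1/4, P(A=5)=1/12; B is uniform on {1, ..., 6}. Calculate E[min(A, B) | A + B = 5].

17/11

P(A + B = 5) = 11/72.
Summing min(A,B)·P(x,y) over outcomes with A + B = 5 gives 17/72.
E[min(A, B) | A + B = 5] = (17/72) / (11/72) = 17/11.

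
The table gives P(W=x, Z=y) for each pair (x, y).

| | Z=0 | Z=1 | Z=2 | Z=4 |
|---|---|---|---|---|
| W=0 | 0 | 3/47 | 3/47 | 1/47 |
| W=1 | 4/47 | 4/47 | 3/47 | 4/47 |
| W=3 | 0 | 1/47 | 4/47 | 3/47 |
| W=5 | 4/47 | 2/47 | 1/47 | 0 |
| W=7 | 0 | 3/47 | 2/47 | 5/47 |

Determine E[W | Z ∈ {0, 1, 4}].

55/17

P(Z ∈ {0, 1, 4}) = 34/47.
Summing W·P(W=x,Z=y) over the conditioning event gives 110/47.
E[W | Z ∈ {0, 1, 4}] = (110/47) / (34/47) = 55/17.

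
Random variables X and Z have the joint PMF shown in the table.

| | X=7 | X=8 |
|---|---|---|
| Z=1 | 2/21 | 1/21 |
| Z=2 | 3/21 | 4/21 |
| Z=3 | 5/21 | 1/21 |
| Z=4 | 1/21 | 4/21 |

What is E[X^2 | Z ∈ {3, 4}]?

614/11

P(Z ∈ {3, 4}) = 11/21.
Σ X^2·P over the event = 49·(5/21) + 49·(1/21) + 64·(1/21) + 64·(4/21) = 614/21.
E[X^2 | Z ∈ {3, 4}] = (614/21) / (11/21) = 614/11.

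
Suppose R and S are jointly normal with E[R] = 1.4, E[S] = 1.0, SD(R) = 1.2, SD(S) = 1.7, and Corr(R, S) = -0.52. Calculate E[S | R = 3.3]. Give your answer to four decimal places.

-0.3997

E[S | R=x] = μ_S + ρ(σ_S/σ_R)(x − μ_R) for jointly normal variables.
E[S | R=3.3] = 1.0 + (-0.52)·(1.7/1.2)·(3.3 − (1.4)) = 1.0 + (-0.73667)·(1.9) = -0.3997.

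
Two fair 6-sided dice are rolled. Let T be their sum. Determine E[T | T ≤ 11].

P(T ≤ 11) = 35/36.
E[T | T ≤ 11] = (20/3) / (35/36) = 48/7.

48/7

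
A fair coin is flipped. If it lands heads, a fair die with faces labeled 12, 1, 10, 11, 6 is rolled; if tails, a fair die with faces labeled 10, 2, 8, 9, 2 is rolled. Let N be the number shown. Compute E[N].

E[N | heads] = (12+1+10+11+6)/5 = 8.
E[N | tails] = (10+2+8+9+2)/5 = 31/5.
E[N] = (1/2)·(8) + (1/2)·(31/5) = 71/10.

71/10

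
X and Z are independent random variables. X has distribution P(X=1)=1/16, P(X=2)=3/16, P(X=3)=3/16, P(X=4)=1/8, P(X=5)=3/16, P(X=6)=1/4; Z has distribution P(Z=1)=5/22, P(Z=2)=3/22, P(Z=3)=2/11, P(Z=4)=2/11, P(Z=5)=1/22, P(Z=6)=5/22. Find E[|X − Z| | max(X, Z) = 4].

49/30

P(max(X, Z) = 4) = 15/88.
Summing |X−Z|·P(x,y) over outcomes with max(X, Z) = 4 gives 49/176.
E[|X − Z| | max(X, Z) = 4] = (49/176) / (15/88) = 49/30.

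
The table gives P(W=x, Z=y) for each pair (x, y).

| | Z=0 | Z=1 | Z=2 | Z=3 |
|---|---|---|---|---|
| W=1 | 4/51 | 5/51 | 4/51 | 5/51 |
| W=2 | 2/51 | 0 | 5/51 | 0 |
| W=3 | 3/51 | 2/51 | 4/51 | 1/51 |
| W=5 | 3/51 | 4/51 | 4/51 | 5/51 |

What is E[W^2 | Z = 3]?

P(Z = 3) = 11/51.
Σ W^2·P over the event = 1·(5/51) + 9·(1/51) + 25·(5/51) = 139/51.
E[W^2 | Z = 3] = (139/51) / (11/51) = 139/11.

139/11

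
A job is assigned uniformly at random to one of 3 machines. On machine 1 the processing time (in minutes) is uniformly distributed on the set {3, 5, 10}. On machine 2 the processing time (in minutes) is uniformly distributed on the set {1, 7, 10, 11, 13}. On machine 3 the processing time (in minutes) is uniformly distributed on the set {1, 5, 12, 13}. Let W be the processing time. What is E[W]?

443/60

E[W | machine 1] = (3+5+10)/3 = 6.
E[W | machine 2] = (1+7+10+11+13)/5 = 42/5.
E[W | machine 3] = (1+5+12+13)/4 = 31/4.
By the law of total expectation,
E[W] = (1/3)·(6) + (1/3)·(42/5) + (1/3)·(31/4) = 443/60.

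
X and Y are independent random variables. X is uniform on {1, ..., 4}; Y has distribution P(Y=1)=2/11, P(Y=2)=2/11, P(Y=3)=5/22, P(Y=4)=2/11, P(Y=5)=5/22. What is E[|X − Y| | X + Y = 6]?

P(X + Y = 6) = 9/44.
Summing |X−Y|·P(x,y) over outcomes with X + Y = 6 gives 9/22.
E[|X − Y| | X + Y = 6] = (9/22) / (9/44) = 2.

2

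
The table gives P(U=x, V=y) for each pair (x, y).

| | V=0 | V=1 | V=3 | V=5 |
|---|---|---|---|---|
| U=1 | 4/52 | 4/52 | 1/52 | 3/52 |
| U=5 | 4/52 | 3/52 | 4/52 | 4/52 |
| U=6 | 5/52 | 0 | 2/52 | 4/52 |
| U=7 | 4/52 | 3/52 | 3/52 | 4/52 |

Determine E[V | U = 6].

P(U = 6) = 11/52.
Σ V·P over the event = 0·(5/52) + 3·(2/52) + 5·(4/52) = 1/2.
E[V | U = 6] = (1/2) / (11/52) = 26/11.

26/11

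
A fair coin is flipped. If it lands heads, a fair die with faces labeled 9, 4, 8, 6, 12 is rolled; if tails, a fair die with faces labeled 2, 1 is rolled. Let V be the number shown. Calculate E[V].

93/20

E[V | heads] = (9+4+8+6+12)/5 = 39/5.
E[V | tails] = (2+1)/2 = 3/2.
E[V] = (1/2)·(39/5) + (1/2)·(3/2) = 93/20.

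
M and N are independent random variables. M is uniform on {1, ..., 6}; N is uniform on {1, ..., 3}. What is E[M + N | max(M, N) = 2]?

10/3

P(max(M, N) = 2) = 1/6.
Summing (M+N)·P(x,y) over outcomes with max(M, N) = 2 gives 5/9.
E[M + N | max(M, N) = 2] = (5/9) / (1/6) = 10/3.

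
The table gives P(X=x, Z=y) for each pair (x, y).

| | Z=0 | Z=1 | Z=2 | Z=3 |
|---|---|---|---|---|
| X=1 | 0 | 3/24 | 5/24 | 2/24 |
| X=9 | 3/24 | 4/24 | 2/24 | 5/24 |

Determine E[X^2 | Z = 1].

327/7

P(Z = 1) = 7/24.
Summing X^2·P(X=x,Z=y) over the conditioning event gives 109/8.
E[X^2 | Z = 1] = (109/8) / (7/24) = 327/7.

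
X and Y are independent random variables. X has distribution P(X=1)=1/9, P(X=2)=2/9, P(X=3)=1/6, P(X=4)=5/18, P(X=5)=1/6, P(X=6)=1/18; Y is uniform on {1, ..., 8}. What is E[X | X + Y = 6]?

54/17

P(X + Y = 6) = 17/144.
Summing X·P(x,y) over outcomes with X + Y = 6 gives 3/8.
E[X | X + Y = 6] = (3/8) / (17/144) = 54/17.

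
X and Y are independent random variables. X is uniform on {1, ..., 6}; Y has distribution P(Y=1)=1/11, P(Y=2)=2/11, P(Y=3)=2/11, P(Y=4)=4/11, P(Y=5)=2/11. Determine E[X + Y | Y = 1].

P(Y = 1) = 1/11.
Summing (X+Y)·P(x,y) over outcomes with Y = 1 gives 9/22.
E[X + Y | Y = 1] = (9/22) / (1/11) = 9/2.

9/2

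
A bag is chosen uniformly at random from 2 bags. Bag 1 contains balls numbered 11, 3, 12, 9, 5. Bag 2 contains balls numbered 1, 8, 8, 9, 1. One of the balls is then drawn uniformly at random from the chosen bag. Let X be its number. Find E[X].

E[X | bag 1] = (11+3+12+9+5)/5 = 8.
E[X | bag 2] = (1+8+8+9+1)/5 = 27/5.
E[X] = (1/2)·(8) + (1/2)·(27/5) = 67/10.

67/10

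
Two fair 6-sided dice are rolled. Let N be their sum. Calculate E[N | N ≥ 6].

P(N ≥ 6) = 13/18.
Σ over the event: 6·5/36 + 7·1/6 + 8·5/36 + 9·1/9 + 10·1/12 + 11·1/18 + 12·1/36 = 53/9.
E[N | N ≥ 6] = (53/9) / (13/18) = 106/13.

106/13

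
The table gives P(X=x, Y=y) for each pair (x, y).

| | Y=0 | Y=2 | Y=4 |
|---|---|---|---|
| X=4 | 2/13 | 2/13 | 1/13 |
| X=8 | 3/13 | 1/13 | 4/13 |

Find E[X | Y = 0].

P(Y = 0) = 5/13.
Σ X·P over the event = 4·(2/13) + 8·(3/13) = 32/13.
E[X | Y = 0] = (32/13) / (5/13) = 32/5.

32/5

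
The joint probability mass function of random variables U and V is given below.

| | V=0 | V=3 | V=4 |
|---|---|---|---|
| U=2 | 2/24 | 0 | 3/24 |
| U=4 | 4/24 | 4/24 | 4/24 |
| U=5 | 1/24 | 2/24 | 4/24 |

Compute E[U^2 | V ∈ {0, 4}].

91/6

P(V ∈ {0, 4}) = 3/4.
Σ U^2·P over the event = 4·(2/24) + 4·(3/24) + 16·(4/24) + 16·(4/24) + 25·(1/24) + 25·(4/24) = 91/8.
E[U^2 | V ∈ {0, 4}] = (91/8) / (3/4) = 91/6.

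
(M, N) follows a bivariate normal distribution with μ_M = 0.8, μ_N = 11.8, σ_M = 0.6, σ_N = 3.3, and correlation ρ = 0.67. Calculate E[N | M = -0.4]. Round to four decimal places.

7.3780

E[N | M=x] = μ_N + ρ(σ_N/σ_M)(x − μ_M) for jointly normal variables.
E[N | M=-0.4] = 11.8 + (0.67)·(3.3/0.6)·(-0.4 − (0.8)) = 11.8 + (3.685)·(-1.2) = 7.3780.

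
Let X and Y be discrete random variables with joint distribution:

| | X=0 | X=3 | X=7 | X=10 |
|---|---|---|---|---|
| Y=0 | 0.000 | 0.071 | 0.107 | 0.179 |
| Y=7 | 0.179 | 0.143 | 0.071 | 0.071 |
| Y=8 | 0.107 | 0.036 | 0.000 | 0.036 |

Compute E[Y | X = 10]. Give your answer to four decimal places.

P(X = 10) = 0.286.
Σ Y·P over the event = 0·(0.179) + 7·(0.071) + 8·(0.036) = 0.785.
E[Y | X = 10] = (0.785) / (0.286) = 2.7448.

2.7448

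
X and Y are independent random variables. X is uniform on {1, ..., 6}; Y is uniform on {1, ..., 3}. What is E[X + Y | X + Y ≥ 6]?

64/9

Outcomes with X + Y ≥ 6: (3,3), (4,2), (4,3), (5,1), (5,2), (5,3), (6,1), (6,2), (6,3), each with probability 1/18.
E[X + Y | X + Y ≥ 6] = (6 + 6 + 7 + 6 + 7 + 8 + 7 + 8 + 9) / 9 = 64/9.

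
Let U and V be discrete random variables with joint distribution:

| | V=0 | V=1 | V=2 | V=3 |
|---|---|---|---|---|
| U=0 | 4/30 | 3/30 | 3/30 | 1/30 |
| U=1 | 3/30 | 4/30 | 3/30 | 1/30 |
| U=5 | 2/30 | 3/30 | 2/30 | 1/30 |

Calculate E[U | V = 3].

P(V = 3) = 1/10.
Σ U·P over the event = 0·(1/30) + 1·(1/30) + 5·(1/30) = 1/5.
E[U | V = 3] = (1/5) / (1/10) = 2.

2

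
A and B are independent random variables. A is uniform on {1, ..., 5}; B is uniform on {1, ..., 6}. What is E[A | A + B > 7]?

4

Outcomes with A + B > 7: (2,6), (3,5), (3,6), (4,4), (4,5), (4,6), (5,3), (5,4), (5,5), (5,6), each with probability 1/30.
E[A | A + B > 7] = (2 + 3 + 3 + 4 + 4 + 4 + 5 + 5 + 5 + 5) / 10 = 4.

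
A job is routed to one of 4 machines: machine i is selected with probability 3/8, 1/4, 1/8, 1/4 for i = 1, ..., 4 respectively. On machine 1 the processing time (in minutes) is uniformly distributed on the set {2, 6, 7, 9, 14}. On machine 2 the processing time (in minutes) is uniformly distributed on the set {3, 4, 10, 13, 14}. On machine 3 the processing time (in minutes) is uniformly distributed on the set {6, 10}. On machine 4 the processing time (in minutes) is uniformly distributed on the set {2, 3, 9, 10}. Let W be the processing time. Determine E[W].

E[W | machine 1] = (2+6+7+9+14)/5 = 38/5.
E[W | machine 2] = (3+4+10+13+14)/5 = 44/5.
E[W | machine 3] = (6+10)/2 = 8.
E[W | machine 4] = (2+3+9+10)/4 = 6.
E[W] = (3/8)·(38/5) + (1/4)·(44/5) + (1/8)·(8) + (1/4)·(6) = 151/20.

151/20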